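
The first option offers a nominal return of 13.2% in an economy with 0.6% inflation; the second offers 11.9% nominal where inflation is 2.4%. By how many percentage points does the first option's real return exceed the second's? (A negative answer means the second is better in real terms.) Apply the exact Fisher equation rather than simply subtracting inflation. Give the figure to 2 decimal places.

3.25

The first option real return: 1.132/1.006 − 1 = 12.525%.
The second real return: 1.119/1.024 − 1 = 9.277%.
Difference: 12.525 − 9.277 = 3.248 pp.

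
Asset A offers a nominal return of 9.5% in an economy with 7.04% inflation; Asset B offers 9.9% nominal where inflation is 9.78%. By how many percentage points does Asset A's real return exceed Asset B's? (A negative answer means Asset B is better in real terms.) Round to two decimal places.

Asset A real return: 1.095/1.0704 − 1 = 2.298%.
Asset B real return: 1.099/1.0978 − 1 = 0.109%.
Difference: 2.298 − 0.109 = 2.189 pp.

2.19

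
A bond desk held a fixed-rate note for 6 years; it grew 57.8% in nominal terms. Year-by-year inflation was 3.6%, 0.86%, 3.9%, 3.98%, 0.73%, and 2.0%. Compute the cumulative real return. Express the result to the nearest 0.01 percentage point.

Cumulative inflation factor: 1.036 × 1.0086 × 1.039 × 1.0398 × 1.0073 × 1.020 ≈ 1.15985.
Nominal growth factor: 1.57800. Real growth factor = 1.57800 / 1.15985 ≈ 1.36052.
Total real return ≈ 36.0517%.

36.05%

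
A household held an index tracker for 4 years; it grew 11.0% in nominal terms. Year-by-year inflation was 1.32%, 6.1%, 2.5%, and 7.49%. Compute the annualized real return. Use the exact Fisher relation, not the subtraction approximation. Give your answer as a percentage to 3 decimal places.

-1.609%

Cumulative inflation factor: 1.0132 × 1.061 × 1.025 × 1.0749 ≈ 1.18441.
Nominal growth factor: 1.11000. Real growth factor = 1.11000 / 1.18441 ≈ 0.93717.
Annualized: 0.93717^(1/4) − 1 ≈ -0.01609.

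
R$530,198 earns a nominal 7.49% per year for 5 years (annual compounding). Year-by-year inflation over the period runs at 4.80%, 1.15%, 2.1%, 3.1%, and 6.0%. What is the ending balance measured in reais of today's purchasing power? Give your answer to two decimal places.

Nominal value at maturity: R$530,198 × (1 + 7.49%)^5 ≈ R$760,813.83.
Price-level factor over 5 years: 1.0480 × 1.0115 × 1.021 × 1.031 × 1.060 ≈ 1.1828166857.
The maturity value deflated by that factor is the answer in today's purchasing power.

R$643,222.10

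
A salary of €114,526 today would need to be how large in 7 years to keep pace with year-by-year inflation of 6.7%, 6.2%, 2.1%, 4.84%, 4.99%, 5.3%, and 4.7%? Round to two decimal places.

Cumulative price-level factor: 1.067 × 1.062 × 1.021 × 1.0484 × 1.0499 × 1.053 × 1.047 ≈ 1.4039921485.
The nominal amount required is €114,526 scaled up by that factor.

€160,793.60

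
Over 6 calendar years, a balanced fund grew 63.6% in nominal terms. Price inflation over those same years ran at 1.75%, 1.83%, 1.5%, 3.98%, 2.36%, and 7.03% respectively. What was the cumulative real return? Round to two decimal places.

36.56%

Cumulative inflation factor: 1.0175 × 1.0183 × 1.015 × 1.0398 × 1.0236 × 1.0703 ≈ 1.19801.
Nominal growth factor: 1.63600. Real growth factor = 1.63600 / 1.19801 ≈ 1.36559.
Total real return ≈ 36.5594%.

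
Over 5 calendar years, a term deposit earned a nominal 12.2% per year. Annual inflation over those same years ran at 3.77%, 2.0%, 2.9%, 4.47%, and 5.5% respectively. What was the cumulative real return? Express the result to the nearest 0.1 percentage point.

Cumulative inflation factor: 1.0377 × 1.020 × 1.029 × 1.0447 × 1.055 ≈ 1.20042.
Nominal growth factor: 1.77813. Real growth factor = 1.77813 / 1.20042 ≈ 1.48127.
Total real return ≈ 48.1265%.

48.1%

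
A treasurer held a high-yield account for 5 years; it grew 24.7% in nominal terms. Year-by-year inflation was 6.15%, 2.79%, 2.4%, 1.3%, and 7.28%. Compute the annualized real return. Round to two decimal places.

0.53%

Cumulative inflation factor: 1.0615 × 1.0279 × 1.024 × 1.013 × 1.0728 ≈ 1.21422.
Nominal growth factor: 1.24700. Real growth factor = 1.24700 / 1.21422 ≈ 1.02699.
Annualized: 1.02699^(1/5) − 1 ≈ 0.00534.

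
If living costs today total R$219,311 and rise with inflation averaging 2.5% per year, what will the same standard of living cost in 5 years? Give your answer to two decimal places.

R$248,130.27

Cumulative price-level factor: (1+2.5%)^5 ≈ 1.1314082129.
Multiplying R$219,311 by the price-level factor gives the future nominal sum.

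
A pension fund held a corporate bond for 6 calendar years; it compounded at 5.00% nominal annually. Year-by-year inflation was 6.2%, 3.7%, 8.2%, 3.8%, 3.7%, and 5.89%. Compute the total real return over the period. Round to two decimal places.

-1.33%

Cumulative inflation factor: 1.062 × 1.037 × 1.082 × 1.038 × 1.037 × 1.0589 ≈ 1.35819.
Nominal growth factor: 1.34010. Real growth factor = 1.34010 / 1.35819 ≈ 0.98668.
Total real return ≈ -1.3325%.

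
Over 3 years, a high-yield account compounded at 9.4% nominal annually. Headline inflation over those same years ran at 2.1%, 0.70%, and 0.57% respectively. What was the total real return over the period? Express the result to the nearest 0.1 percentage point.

26.6%

Cumulative inflation factor: 1.021 × 1.0070 × 1.0057 ≈ 1.03401.
Nominal growth factor: 1.30934. Real growth factor = 1.30934 / 1.03401 ≈ 1.26628.
Total real return ≈ 26.6276%.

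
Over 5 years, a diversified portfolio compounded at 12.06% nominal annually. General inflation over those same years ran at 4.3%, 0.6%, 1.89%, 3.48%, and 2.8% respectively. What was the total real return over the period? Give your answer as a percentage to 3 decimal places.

55.378%

Cumulative inflation factor: 1.043 × 1.006 × 1.0189 × 1.0348 × 1.028 ≈ 1.13727.
Nominal growth factor: 1.76707. Real growth factor = 1.76707 / 1.13727 ≈ 1.55378.
Total real return ≈ 55.3781%.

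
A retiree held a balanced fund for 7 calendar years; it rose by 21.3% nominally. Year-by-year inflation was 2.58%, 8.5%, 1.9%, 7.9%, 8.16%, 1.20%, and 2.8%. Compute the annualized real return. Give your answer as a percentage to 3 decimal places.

Cumulative inflation factor: 1.0258 × 1.085 × 1.019 × 1.079 × 1.0816 × 1.0120 × 1.028 ≈ 1.37698.
Nominal growth factor: 1.21300. Real growth factor = 1.21300 / 1.37698 ≈ 0.88091.
Annualized: 0.88091^(1/7) − 1 ≈ -0.01795.

-1.795%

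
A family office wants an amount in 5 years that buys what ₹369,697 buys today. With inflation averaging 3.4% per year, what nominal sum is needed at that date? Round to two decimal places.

₹436,966.98

Cumulative price-level factor: (1+3.4%)^5 ≈ 1.1819597671.
Multiplying ₹369,697 by the price-level factor gives the future nominal sum.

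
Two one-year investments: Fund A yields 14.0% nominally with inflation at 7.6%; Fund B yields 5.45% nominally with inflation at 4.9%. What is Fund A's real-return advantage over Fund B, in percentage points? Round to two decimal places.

5.42

Fund A real return: 1.140/1.076 − 1 = 5.948%.
Fund B real return: 1.0545/1.049 − 1 = 0.524%.
Difference: 5.948 − 0.524 = 5.424 pp.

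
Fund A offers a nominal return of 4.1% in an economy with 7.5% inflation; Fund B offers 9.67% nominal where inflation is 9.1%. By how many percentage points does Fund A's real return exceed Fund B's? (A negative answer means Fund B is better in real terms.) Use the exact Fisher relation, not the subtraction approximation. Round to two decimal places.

Fund A real return: 1.041/1.075 − 1 = -3.163%.
Fund B real return: 1.0967/1.091 − 1 = 0.522%.
Difference: -3.163 − 0.522 = -3.685 pp.

-3.69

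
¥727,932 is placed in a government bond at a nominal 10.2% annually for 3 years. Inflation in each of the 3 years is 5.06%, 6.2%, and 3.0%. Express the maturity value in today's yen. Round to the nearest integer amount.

¥847,689

Nominal value at maturity: ¥727,932 × (1 + 10.2%)^3 ≈ ¥974,172.
Price-level factor over 3 years: 1.0506 × 1.062 × 1.030 = 1.149209316.
Dividing the nominal maturity value by the price-level factor gives the value in today's money.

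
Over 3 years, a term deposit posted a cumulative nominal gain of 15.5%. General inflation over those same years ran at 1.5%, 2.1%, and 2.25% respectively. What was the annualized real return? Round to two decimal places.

2.91%

Cumulative inflation factor: 1.015 × 1.021 × 1.0225 ≈ 1.05963.
Nominal growth factor: 1.15500. Real growth factor = 1.15500 / 1.05963 ≈ 1.09000.
Annualized: 1.09000^(1/3) − 1 ≈ 0.02914.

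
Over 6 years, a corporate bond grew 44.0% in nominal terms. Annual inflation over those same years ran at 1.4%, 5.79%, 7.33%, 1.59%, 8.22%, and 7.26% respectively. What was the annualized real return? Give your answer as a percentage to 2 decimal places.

Cumulative inflation factor: 1.014 × 1.0579 × 1.0733 × 1.0159 × 1.0822 × 1.0726 ≈ 1.35769.
Nominal growth factor: 1.44000. Real growth factor = 1.44000 / 1.35769 ≈ 1.06063.
Annualized: 1.06063^(1/6) − 1 ≈ 0.00986.

0.99%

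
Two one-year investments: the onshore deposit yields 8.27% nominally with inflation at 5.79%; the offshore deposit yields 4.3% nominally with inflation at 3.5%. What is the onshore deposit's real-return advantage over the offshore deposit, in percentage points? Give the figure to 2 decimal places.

The onshore deposit real return: 1.0827/1.0579 − 1 = 2.344%.
The offshore deposit real return: 1.043/1.035 − 1 = 0.773%.
Difference: 2.344 − 0.773 = 1.571 pp.

1.57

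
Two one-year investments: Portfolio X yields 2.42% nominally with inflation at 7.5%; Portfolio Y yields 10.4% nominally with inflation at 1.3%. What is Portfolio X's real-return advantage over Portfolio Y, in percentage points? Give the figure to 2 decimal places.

-13.71

Portfolio X real return: 1.0242/1.075 − 1 = -4.726%.
Portfolio Y real return: 1.104/1.013 − 1 = 8.983%.
Difference: -4.726 − 8.983 = -13.709 pp.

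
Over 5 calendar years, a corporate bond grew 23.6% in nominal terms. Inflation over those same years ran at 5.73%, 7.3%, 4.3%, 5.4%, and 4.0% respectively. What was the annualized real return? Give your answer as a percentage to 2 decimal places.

Cumulative inflation factor: 1.0573 × 1.073 × 1.043 × 1.054 × 1.040 ≈ 1.29705.
Nominal growth factor: 1.23600. Real growth factor = 1.23600 / 1.29705 ≈ 0.95293.
Annualized: 0.95293^(1/5) − 1 ≈ -0.00960.

-0.96%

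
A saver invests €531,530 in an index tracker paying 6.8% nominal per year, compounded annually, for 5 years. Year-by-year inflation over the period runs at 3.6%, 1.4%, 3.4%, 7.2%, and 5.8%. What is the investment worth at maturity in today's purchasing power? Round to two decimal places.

Nominal value at maturity: €531,530 × (1 + 6.8%)^5 ≈ €738,557.04.
Price-level factor over 5 years: 1.036 × 1.014 × 1.034 × 1.072 × 1.058 ≈ 1.2319659431.
The maturity value deflated by that factor is the answer in today's purchasing power.

€599,494.69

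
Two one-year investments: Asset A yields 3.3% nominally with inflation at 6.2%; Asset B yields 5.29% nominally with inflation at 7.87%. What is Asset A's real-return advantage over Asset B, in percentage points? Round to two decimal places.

Asset A real return: 1.033/1.062 − 1 = -2.731%.
Asset B real return: 1.0529/1.0787 − 1 = -2.392%.
Difference: -2.731 − (-2.392) = -0.339 pp.

-0.34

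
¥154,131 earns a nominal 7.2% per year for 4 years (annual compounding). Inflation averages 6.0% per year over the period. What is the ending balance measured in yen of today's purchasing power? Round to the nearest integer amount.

¥161,230

Nominal value at maturity: ¥154,131 × (1 + 7.2%)^4 ≈ ¥203,549.
Price-level factor over 4 years: (1 + 6.0%)^4 = 1.26247696.
Dividing the nominal maturity value by the price-level factor gives the value in today's money.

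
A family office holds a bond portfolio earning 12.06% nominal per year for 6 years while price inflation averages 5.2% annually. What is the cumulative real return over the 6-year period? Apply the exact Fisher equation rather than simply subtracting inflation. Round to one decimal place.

46.1%

The annual real rate is (1+12.06%)/(1+5.2%) − 1 = 6.5209%.
Compounded over 6 years: (1 + 0.065209)^6 − 1 ≈ 0.46086.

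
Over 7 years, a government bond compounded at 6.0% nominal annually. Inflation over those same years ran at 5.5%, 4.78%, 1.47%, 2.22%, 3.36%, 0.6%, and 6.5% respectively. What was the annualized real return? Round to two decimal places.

2.45%

Cumulative inflation factor: 1.055 × 1.0478 × 1.0147 × 1.0222 × 1.0336 × 1.006 × 1.065 ≈ 1.26971.
Nominal growth factor: 1.50363. Real growth factor = 1.50363 / 1.26971 ≈ 1.18423.
Annualized: 1.18423^(1/7) − 1 ≈ 0.02445.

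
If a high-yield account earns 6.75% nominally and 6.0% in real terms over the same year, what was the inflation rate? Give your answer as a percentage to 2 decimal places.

From (1+r_nom) = (1+r_real)(1+π), we get 1+π = (1 + 6.75%)/(1 + 6.0%) = 1.0675/1.060 ≈ 1.00708.
So π ≈ 0.7075%.

0.71%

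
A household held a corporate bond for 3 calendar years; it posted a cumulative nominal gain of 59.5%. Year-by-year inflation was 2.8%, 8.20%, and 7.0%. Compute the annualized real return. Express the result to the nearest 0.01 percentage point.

10.25%

Cumulative inflation factor: 1.028 × 1.0820 × 1.070 ≈ 1.19016.
Nominal growth factor: 1.59500. Real growth factor = 1.59500 / 1.19016 ≈ 1.34016.
Annualized: 1.34016^(1/3) − 1 ≈ 0.10252.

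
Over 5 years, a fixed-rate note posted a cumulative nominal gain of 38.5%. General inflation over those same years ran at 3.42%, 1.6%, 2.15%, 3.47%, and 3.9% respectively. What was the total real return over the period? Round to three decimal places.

Cumulative inflation factor: 1.0342 × 1.016 × 1.0215 × 1.0347 × 1.039 ≈ 1.15390.
Nominal growth factor: 1.38500. Real growth factor = 1.38500 / 1.15390 ≈ 1.20028.
Total real return ≈ 20.0282%.

20.028%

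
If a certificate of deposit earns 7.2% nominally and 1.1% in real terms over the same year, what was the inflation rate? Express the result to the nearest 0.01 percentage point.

6.03%

From (1+r_nom) = (1+r_real)(1+π), we get 1+π = (1 + 7.2%)/(1 + 1.1%) = 1.072/1.011 ≈ 1.06034.
So π ≈ 6.0336%.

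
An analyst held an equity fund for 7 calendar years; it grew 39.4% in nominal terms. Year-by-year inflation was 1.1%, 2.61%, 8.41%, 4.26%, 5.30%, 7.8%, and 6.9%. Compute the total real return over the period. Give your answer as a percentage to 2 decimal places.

-2.03%

Cumulative inflation factor: 1.011 × 1.0261 × 1.0841 × 1.0426 × 1.0530 × 1.078 × 1.069 ≈ 1.42283.
Nominal growth factor: 1.39400. Real growth factor = 1.39400 / 1.42283 ≈ 0.97974.
Total real return ≈ -2.0262%.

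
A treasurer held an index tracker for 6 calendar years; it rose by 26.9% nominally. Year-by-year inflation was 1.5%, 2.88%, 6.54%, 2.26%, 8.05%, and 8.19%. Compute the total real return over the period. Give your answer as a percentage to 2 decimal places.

Cumulative inflation factor: 1.015 × 1.0288 × 1.0654 × 1.0226 × 1.0805 × 1.0819 ≈ 1.32993.
Nominal growth factor: 1.26900. Real growth factor = 1.26900 / 1.32993 ≈ 0.95419.
Total real return ≈ -4.5811%.

-4.58%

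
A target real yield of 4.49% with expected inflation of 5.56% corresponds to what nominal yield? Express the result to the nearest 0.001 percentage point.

By the Fisher equation, 1 + r_nom = (1 + 4.49%)(1 + 5.56%) = 1.0449 × 1.0556 = 1.10299644.
So r_nom = 10.299644%.

10.300%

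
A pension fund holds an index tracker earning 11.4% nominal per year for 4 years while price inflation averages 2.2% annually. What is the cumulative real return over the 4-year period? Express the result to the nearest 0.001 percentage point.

The annual real rate is (1+11.4%)/(1+2.2%) − 1 = 9.0020%.
Compounded over 4 years: (1 + 0.090020)^4 − 1 ≈ 0.41168.

41.168%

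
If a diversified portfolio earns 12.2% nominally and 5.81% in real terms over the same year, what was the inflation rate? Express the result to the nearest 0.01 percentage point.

From (1+r_nom) = (1+r_real)(1+π), we get 1+π = (1 + 12.2%)/(1 + 5.81%) = 1.122/1.0581 ≈ 1.06039.
So π ≈ 6.0391%.

6.04%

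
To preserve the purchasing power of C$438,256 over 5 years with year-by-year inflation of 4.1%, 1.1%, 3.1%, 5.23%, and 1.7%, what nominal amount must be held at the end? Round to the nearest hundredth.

C$508,919.33

Cumulative price-level factor: 1.041 × 1.011 × 1.031 × 1.0523 × 1.017 ≈ 1.1612375577.
Multiplying C$438,256 by the price-level factor gives the future nominal sum.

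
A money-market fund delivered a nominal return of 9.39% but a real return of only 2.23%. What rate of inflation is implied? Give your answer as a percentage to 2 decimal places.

7.00%

From (1+r_nom) = (1+r_real)(1+π), we get 1+π = (1 + 9.39%)/(1 + 2.23%) = 1.0939/1.0223 ≈ 1.07004.
So π ≈ 7.0038%.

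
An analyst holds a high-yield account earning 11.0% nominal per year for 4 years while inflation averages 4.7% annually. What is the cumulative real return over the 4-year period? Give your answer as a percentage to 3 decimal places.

26.330%

The annual real rate is (1+11.0%)/(1+4.7%) − 1 = 6.0172%.
Compounded over 4 years: (1 + 0.060172)^4 − 1 ≈ 0.26330.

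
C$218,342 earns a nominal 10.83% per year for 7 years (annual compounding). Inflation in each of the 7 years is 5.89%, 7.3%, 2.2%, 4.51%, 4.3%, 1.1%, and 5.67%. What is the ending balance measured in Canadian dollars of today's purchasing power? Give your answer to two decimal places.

C$331,656.13

Nominal value at maturity: C$218,342 × (1 + 10.83%)^7 ≈ C$448,475.39.
Price-level factor over 7 years: 1.0589 × 1.073 × 1.022 × 1.0451 × 1.043 × 1.011 × 1.0567 ≈ 1.3522300575.
The maturity value deflated by that factor is the answer in today's purchasing power.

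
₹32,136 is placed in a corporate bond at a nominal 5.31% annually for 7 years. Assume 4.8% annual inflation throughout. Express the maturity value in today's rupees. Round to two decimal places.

Nominal value at maturity: ₹32,136 × (1 + 5.31%)^7 ≈ ₹46,161.41.
Price-level factor over 7 years: (1 + 4.8%)^7 ≈ 1.3884459516.
Dividing the nominal maturity value by the price-level factor gives the value in today's money.

₹33,246.82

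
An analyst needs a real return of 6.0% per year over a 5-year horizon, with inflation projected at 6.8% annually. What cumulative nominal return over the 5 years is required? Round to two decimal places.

Required annual nominal rate: (1+6.0%)(1+6.8%) − 1 = 13.208%.
Cumulative over 5 years: (1 + 0.13208)^5 − 1 ≈ 0.85945.

85.95%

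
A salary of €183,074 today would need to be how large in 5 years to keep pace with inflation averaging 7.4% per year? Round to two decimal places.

€261,606.23

Cumulative price-level factor: (1+7.4%)^5 ≈ 1.4289643919.
Multiplying €183,074 by the price-level factor gives the future nominal sum.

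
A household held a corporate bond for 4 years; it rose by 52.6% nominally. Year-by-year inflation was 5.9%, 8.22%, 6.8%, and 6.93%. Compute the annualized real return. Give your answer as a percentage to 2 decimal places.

3.91%

Cumulative inflation factor: 1.059 × 1.0822 × 1.068 × 1.0693 ≈ 1.30880.
Nominal growth factor: 1.52600. Real growth factor = 1.52600 / 1.30880 ≈ 1.16595.
Annualized: 1.16595^(1/4) − 1 ≈ 0.03913.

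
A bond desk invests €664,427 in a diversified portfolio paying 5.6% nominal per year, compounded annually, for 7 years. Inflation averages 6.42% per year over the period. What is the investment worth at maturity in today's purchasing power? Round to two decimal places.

€629,407.51

Nominal value at maturity: €664,427 × (1 + 5.6%)^7 ≈ €972,959.36.
Price-level factor over 7 years: (1 + 6.42%)^7 ≈ 1.5458337399.
Dividing the nominal maturity value by the price-level factor gives the value in today's money.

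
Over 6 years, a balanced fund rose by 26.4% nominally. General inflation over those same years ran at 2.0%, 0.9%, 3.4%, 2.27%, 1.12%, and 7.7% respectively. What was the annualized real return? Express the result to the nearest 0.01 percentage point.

1.08%

Cumulative inflation factor: 1.020 × 1.009 × 1.034 × 1.0227 × 1.0112 × 1.077 ≈ 1.18526.
Nominal growth factor: 1.26400. Real growth factor = 1.26400 / 1.18526 ≈ 1.06643.
Annualized: 1.06643^(1/6) − 1 ≈ 0.01078.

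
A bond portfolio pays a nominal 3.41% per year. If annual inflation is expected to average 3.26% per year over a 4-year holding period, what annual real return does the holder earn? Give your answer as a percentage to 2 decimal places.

With constant rates the annual real return is the same each year: (1+3.41%)/(1+3.26%) − 1 = 0.00145.

0.15%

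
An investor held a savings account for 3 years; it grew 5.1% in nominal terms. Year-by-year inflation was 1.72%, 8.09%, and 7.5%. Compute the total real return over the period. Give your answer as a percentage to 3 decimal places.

-11.079%

Cumulative inflation factor: 1.0172 × 1.0809 × 1.075 ≈ 1.18195.
Nominal growth factor: 1.05100. Real growth factor = 1.05100 / 1.18195 ≈ 0.88921.
Total real return ≈ -11.0794%.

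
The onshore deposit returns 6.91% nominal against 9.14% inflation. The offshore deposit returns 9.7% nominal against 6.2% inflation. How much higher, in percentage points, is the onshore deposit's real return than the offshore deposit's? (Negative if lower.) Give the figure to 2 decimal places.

The onshore deposit real return: 1.0691/1.0914 − 1 = -2.043%.
The offshore deposit real return: 1.097/1.062 − 1 = 3.296%.
Difference: -2.043 − 3.296 = -5.339 pp.

-5.34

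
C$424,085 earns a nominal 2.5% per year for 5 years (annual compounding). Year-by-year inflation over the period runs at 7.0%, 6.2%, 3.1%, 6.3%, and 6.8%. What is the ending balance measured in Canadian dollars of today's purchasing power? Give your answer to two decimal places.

C$360,745.37

Nominal value at maturity: C$424,085 × (1 + 2.5%)^5 ≈ C$479,813.25.
Price-level factor over 5 years: 1.070 × 1.062 × 1.031 × 1.063 × 1.068 ≈ 1.3300607478.
The maturity value deflated by that factor is the answer in today's purchasing power.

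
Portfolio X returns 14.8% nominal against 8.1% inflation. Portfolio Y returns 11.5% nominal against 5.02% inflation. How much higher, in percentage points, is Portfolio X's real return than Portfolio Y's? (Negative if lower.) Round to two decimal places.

0.03

Portfolio X real return: 1.148/1.081 − 1 = 6.198%.
Portfolio Y real return: 1.115/1.0502 − 1 = 6.170%.
Difference: 6.198 − 6.170 = 0.028 pp.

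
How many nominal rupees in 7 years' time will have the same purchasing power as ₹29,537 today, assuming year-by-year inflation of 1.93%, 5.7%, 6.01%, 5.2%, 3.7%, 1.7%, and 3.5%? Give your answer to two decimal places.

₹38,738.79

Cumulative price-level factor: 1.0193 × 1.057 × 1.0601 × 1.052 × 1.037 × 1.017 × 1.035 ≈ 1.3115342757.
The nominal amount required is ₹29,537 scaled up by that factor.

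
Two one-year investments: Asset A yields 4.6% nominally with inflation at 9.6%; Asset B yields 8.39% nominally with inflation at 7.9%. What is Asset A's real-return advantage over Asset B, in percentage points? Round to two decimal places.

Asset A real return: 1.046/1.096 − 1 = -4.562%.
Asset B real return: 1.0839/1.079 − 1 = 0.454%.
Difference: -4.562 − 0.454 = -5.016 pp.

-5.02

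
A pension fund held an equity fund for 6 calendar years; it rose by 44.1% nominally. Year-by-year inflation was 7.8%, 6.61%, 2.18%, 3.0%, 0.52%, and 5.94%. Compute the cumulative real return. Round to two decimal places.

Cumulative inflation factor: 1.078 × 1.0661 × 1.0218 × 1.030 × 1.0052 × 1.0594 ≈ 1.28805.
Nominal growth factor: 1.44100. Real growth factor = 1.44100 / 1.28805 ≈ 1.11875.
Total real return ≈ 11.8747%.

11.87%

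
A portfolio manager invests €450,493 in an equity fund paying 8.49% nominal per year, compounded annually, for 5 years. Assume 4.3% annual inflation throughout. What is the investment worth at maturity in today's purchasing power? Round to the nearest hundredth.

Nominal value at maturity: €450,493 × (1 + 8.49%)^5 ≈ €677,074.71.
Price-level factor over 5 years: (1 + 4.3%)^5 ≈ 1.2343023110.
Dividing the nominal maturity value by the price-level factor gives the value in today's money.

€548,548.52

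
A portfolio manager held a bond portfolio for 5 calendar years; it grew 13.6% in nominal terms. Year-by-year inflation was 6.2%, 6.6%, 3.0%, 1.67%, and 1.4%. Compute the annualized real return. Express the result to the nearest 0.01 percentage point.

Cumulative inflation factor: 1.062 × 1.066 × 1.030 × 1.0167 × 1.014 ≈ 1.20213.
Nominal growth factor: 1.13600. Real growth factor = 1.13600 / 1.20213 ≈ 0.94499.
Annualized: 0.94499^(1/5) − 1 ≈ -0.01125.

-1.13%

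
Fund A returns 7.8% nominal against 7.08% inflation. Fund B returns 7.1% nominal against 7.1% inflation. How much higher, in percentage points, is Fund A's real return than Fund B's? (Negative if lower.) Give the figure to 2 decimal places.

Fund A real return: 1.078/1.0708 − 1 = 0.672%.
Fund B real return: 1.071/1.071 − 1 = 0.000%.
Difference: 0.672 − 0.000 = 0.672 pp.

0.67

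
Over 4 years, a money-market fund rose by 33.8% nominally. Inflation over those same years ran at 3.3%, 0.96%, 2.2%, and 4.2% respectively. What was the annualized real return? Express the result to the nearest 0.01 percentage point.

Cumulative inflation factor: 1.033 × 1.0096 × 1.022 × 1.042 ≈ 1.11063.
Nominal growth factor: 1.33800. Real growth factor = 1.33800 / 1.11063 ≈ 1.20472.
Annualized: 1.20472^(1/4) − 1 ≈ 0.04766.

4.77%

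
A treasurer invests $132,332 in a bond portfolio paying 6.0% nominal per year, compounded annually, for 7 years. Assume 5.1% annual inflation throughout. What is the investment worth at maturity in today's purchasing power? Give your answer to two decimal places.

Nominal value at maturity: $132,332 × (1 + 6.0%)^7 ≈ $198,978.40.
Price-level factor over 7 years: (1 + 5.1%)^7 ≈ 1.4165079366.
The maturity value deflated by that factor is the answer in today's purchasing power.

$140,471.08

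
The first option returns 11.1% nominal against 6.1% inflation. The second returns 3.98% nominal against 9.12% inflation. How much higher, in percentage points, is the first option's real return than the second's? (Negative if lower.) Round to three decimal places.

The first option real return: 1.111/1.061 − 1 = 4.7125%.
The second real return: 1.0398/1.0912 − 1 = -4.7104%.
Difference: 4.7125 − (-4.7104) = 9.4229 pp.

9.423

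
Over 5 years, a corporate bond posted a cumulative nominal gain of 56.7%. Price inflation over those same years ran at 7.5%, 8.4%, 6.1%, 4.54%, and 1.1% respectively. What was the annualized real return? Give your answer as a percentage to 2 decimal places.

Cumulative inflation factor: 1.075 × 1.084 × 1.061 × 1.0454 × 1.011 ≈ 1.30673.
Nominal growth factor: 1.56700. Real growth factor = 1.56700 / 1.30673 ≈ 1.19917.
Annualized: 1.19917^(1/5) − 1 ≈ 0.03699.

3.70%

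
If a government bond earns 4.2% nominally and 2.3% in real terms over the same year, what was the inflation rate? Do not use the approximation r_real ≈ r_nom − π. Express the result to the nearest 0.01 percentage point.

1.86%

From (1+r_nom) = (1+r_real)(1+π), we get 1+π = (1 + 4.2%)/(1 + 2.3%) = 1.042/1.023 ≈ 1.01857.
So π ≈ 1.8573%.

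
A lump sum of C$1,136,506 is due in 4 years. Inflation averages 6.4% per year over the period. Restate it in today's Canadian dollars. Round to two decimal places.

Price-level factor over 4 years: (1 + 6.4%)^4 ≈ 1.2816413532.
Purchasing power today: C$1,136,506 divided by that factor.

C$886,758.22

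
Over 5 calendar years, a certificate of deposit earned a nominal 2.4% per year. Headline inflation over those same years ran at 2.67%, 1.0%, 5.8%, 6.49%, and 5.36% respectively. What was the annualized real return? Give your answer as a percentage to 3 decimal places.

-1.768%

Cumulative inflation factor: 1.0267 × 1.010 × 1.058 × 1.0649 × 1.0536 ≈ 1.23094.
Nominal growth factor: 1.12590. Real growth factor = 1.12590 / 1.23094 ≈ 0.91467.
Annualized: 0.91467^(1/5) − 1 ≈ -0.01768.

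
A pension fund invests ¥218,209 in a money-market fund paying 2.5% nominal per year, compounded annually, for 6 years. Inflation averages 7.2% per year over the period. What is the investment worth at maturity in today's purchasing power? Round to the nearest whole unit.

Nominal value at maturity: ¥218,209 × (1 + 2.5%)^6 ≈ ¥253,056.
Price-level factor over 6 years: (1 + 7.2%)^6 ≈ 1.5176398167.
The maturity value deflated by that factor is the answer in today's purchasing power.

¥166,743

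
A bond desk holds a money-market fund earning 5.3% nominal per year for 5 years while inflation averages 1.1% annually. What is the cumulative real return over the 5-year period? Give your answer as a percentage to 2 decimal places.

22.57%

The annual real rate is (1+5.3%)/(1+1.1%) − 1 = 4.1543%.
Compounded over 5 years: (1 + 0.041543)^5 − 1 ≈ 0.22571.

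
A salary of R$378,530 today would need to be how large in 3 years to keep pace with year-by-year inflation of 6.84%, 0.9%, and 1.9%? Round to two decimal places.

Cumulative price-level factor: 1.0684 × 1.009 × 1.019 = 1.0984978964.
The nominal amount required is R$378,530 scaled up by that factor.

R$415,814.41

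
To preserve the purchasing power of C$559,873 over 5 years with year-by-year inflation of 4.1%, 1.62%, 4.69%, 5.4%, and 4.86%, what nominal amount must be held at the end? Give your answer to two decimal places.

C$685,291.13

Cumulative price-level factor: 1.041 × 1.0162 × 1.0469 × 1.054 × 1.0486 ≈ 1.2240117423.
Multiplying C$559,873 by the price-level factor gives the future nominal sum.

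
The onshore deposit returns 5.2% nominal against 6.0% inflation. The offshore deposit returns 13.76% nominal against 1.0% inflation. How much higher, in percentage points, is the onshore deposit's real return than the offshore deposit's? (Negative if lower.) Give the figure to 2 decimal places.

The onshore deposit real return: 1.052/1.060 − 1 = -0.755%.
The offshore deposit real return: 1.1376/1.010 − 1 = 12.634%.
Difference: -0.755 − 12.634 = -13.389 pp.

-13.39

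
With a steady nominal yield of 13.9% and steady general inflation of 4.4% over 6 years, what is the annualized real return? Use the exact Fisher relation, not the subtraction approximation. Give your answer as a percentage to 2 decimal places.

9.10%

With constant rates the annual real return is the same each year: (1+13.9%)/(1+4.4%) − 1 = 0.09100.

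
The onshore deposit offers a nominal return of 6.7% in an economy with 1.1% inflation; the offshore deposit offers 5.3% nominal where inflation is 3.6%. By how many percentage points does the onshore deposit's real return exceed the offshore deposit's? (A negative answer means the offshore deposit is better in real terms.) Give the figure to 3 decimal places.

The onshore deposit real return: 1.067/1.011 − 1 = 5.5391%.
The offshore deposit real return: 1.053/1.036 − 1 = 1.6409%.
Difference: 5.5391 − 1.6409 = 3.8982 pp.

3.898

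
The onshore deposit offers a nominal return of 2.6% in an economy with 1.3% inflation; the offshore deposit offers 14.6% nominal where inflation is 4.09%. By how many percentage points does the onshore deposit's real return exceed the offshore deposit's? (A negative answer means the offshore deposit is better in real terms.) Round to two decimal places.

-8.81

The onshore deposit real return: 1.026/1.013 − 1 = 1.283%.
The offshore deposit real return: 1.146/1.0409 − 1 = 10.097%.
Difference: 1.283 − 10.097 = -8.814 pp.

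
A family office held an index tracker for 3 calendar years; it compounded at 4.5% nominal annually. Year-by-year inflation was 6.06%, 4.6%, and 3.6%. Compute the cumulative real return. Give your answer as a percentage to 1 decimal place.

-0.7%

Cumulative inflation factor: 1.0606 × 1.046 × 1.036 ≈ 1.14933.
Nominal growth factor: 1.14117. Real growth factor = 1.14117 / 1.14933 ≈ 0.99290.
Total real return ≈ -0.7099%.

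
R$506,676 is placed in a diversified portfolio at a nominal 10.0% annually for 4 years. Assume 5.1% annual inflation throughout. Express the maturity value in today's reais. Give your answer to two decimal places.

Nominal value at maturity: R$506,676 × (1 + 10.0%)^4 ≈ R$741,824.33.
Price-level factor over 4 years: (1 + 5.1%)^4 ≈ 1.2201433692.
Dividing the nominal maturity value by the price-level factor gives the value in today's money.

R$607,981.28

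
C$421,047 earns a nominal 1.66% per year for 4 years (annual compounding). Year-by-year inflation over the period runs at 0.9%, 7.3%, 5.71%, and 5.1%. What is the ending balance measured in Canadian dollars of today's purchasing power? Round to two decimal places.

C$373,870.61

Nominal value at maturity: C$421,047 × (1 + 1.66%)^4 ≈ C$449,708.40.
Price-level factor over 4 years: 1.009 × 1.073 × 1.0571 × 1.051 ≈ 1.2028450271.
The maturity value deflated by that factor is the answer in today's purchasing power.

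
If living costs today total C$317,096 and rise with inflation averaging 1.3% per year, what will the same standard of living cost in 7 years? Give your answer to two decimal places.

Cumulative price-level factor: (1+1.3%)^7 ≈ 1.0946269025.
The nominal amount required is C$317,096 scaled up by that factor.

C$347,101.81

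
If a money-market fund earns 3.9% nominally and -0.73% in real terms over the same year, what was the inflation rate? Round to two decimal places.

4.66%

From (1+r_nom) = (1+r_real)(1+π), we get 1+π = (1 + 3.9%)/(1 − 0.73%) = 1.039/0.9927 ≈ 1.04664.
So π ≈ 4.6640%.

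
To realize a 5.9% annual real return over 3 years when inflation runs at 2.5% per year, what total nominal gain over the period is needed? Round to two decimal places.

27.90%

Required annual nominal rate: (1+5.9%)(1+2.5%) − 1 = 8.5475%.
Cumulative over 3 years: (1 + 0.085475)^3 − 1 ≈ 0.27897.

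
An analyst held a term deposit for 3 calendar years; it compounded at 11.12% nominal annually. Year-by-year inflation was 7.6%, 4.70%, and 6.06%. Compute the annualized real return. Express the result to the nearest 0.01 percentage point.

Cumulative inflation factor: 1.076 × 1.0470 × 1.0606 ≈ 1.19484.
Nominal growth factor: 1.37207. Real growth factor = 1.37207 / 1.19484 ≈ 1.14833.
Annualized: 1.14833^(1/3) − 1 ≈ 0.04718.

4.72%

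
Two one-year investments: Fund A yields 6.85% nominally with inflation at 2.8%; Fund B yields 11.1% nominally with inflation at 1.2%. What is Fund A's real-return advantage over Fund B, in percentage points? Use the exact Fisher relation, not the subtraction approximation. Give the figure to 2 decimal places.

Fund A real return: 1.0685/1.028 − 1 = 3.940%.
Fund B real return: 1.111/1.012 − 1 = 9.783%.
Difference: 3.940 − 9.783 = -5.843 pp.

-5.84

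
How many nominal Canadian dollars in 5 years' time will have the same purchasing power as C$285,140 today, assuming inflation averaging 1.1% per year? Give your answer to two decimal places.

Cumulative price-level factor: (1+1.1%)^5 ≈ 1.0562233834.
Multiplying C$285,140 by the price-level factor gives the future nominal sum.

C$301,171.54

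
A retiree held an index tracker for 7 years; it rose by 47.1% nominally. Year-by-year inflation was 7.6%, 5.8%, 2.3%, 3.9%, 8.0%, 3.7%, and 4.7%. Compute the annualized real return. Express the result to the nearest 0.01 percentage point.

0.52%

Cumulative inflation factor: 1.076 × 1.058 × 1.023 × 1.039 × 1.080 × 1.037 × 1.047 ≈ 1.41886.
Nominal growth factor: 1.47100. Real growth factor = 1.47100 / 1.41886 ≈ 1.03675.
Annualized: 1.03675^(1/7) − 1 ≈ 0.00517.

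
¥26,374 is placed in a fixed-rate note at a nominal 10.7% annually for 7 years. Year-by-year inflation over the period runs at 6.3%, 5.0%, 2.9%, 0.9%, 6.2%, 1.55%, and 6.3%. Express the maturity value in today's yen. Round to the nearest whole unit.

¥40,443

Nominal value at maturity: ¥26,374 × (1 + 10.7%)^7 ≈ ¥53,729.
Price-level factor over 7 years: 1.063 × 1.050 × 1.029 × 1.009 × 1.062 × 1.0155 × 1.063 ≈ 1.3285160746.
The maturity value deflated by that factor is the answer in today's purchasing power.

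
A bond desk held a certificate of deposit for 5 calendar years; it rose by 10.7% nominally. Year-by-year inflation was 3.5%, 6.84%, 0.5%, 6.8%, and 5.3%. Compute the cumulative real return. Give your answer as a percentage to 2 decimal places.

-11.43%

Cumulative inflation factor: 1.035 × 1.0684 × 1.005 × 1.068 × 1.053 ≈ 1.24980.
Nominal growth factor: 1.10700. Real growth factor = 1.10700 / 1.24980 ≈ 0.88574.
Total real return ≈ -11.4257%.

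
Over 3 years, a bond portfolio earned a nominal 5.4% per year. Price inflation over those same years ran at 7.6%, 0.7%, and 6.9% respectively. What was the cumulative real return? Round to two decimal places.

Cumulative inflation factor: 1.076 × 1.007 × 1.069 ≈ 1.15830.
Nominal growth factor: 1.17091. Real growth factor = 1.17091 / 1.15830 ≈ 1.01089.
Total real return ≈ 1.0886%.

1.09%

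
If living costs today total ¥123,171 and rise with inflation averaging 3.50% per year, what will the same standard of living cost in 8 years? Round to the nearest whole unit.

¥162,193

Cumulative price-level factor: (1+3.50%)^8 ≈ 1.3168090370.
Multiplying ¥123,171 by the price-level factor gives the future nominal sum.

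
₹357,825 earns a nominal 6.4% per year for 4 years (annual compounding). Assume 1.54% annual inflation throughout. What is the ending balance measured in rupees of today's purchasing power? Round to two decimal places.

Nominal value at maturity: ₹357,825 × (1 + 6.4%)^4 ≈ ₹458,603.32.
Price-level factor over 4 years: (1 + 1.54%)^4 ≈ 1.0630376253.
The maturity value deflated by that factor is the answer in today's purchasing power.

₹431,408.36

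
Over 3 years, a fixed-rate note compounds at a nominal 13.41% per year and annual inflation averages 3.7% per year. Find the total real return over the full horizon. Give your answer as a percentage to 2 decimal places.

30.80%

The annual real rate is (1+13.41%)/(1+3.7%) − 1 = 9.3635%.
Compounded over 3 years: (1 + 0.093635)^3 − 1 ≈ 0.30803.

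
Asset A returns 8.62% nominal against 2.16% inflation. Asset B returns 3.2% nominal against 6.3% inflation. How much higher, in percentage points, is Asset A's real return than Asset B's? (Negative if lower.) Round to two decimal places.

9.24

Asset A real return: 1.0862/1.0216 − 1 = 6.323%.
Asset B real return: 1.032/1.063 − 1 = -2.916%.
Difference: 6.323 − (-2.916) = 9.239 pp.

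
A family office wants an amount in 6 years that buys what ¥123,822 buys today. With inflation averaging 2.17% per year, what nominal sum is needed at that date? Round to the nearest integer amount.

Cumulative price-level factor: (1+2.17%)^6 ≈ 1.1374710713.
Multiplying ¥123,822 by the price-level factor gives the future nominal sum.

¥140,844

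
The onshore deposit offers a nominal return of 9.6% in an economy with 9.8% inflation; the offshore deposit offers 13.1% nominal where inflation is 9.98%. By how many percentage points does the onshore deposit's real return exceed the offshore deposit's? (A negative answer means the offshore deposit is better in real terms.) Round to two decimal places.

-3.02

The onshore deposit real return: 1.096/1.098 − 1 = -0.182%.
The offshore deposit real return: 1.131/1.0998 − 1 = 2.837%.
Difference: -0.182 − 2.837 = -3.019 pp.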